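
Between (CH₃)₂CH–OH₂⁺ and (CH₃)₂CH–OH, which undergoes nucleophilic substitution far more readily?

(CH₃)₂CH–OH₂⁺

From (CH₃)₂CH–OH the departing group would be OH⁻ (pKₐ(H₂O) ≈ 15.7). Strong base; essentially never leaves without prior activation.
From (CH₃)₂CH–OH₂⁺ the leaving group is H₂O (pKₐ(H₃O⁺) ≈ -1.7). Neutral; leaves from a protonated alcohol (R–OH₂⁺).
(In practice (CH₃)₂CH–OH₂⁺ is made from (CH₃)₂CH–OH by protonation with strong acid, converting the leaving group from hydroxide to neutral water.)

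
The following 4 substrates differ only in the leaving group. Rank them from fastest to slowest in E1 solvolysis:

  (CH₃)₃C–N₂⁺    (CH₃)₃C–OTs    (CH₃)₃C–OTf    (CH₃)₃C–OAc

Same R in every case — rank the leaving groups.
The more stable X⁻ (or X) is on its own — i.e. the weaker a base it is — the better a leaving group it makes.
(CH₃)₃C–N₂⁺ loses N₂: no meaningful conjugate acid; N₂ departs as an exceptionally stable neutral molecule
(CH₃)₃C–OTf loses OTf⁻: pKₐ(CF₃SO₃H (triflic acid)) ≈ -14
(CH₃)₃C–OTs loses OTs⁻: pKₐ(p-CH₃C₆H₄SO₃H (TsOH)) ≈ -2.8
(CH₃)₃C–OAc loses AcO⁻: pKₐ(CH₃COOH) ≈ 4.8

(CH₃)₃C–N₂⁺ > (CH₃)₃C–OTf > (CH₃)₃C–OTs > (CH₃)₃C–OAc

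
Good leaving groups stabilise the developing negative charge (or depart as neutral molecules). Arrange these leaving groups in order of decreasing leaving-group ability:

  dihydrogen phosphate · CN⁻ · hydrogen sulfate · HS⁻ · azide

hydrogen sulfate > dihydrogen phosphate > azide > HS⁻ > CN⁻

hydrogen sulfate: pKₐ(H₂SO₄) ≈ -3
dihydrogen phosphate: pKₐ(H₃PO₄) ≈ 2.1
azide: pKₐ(HN₃) ≈ 4.7
HS⁻: pKₐ(H₂S) ≈ 7
CN⁻: pKₐ(HCN) ≈ 9.2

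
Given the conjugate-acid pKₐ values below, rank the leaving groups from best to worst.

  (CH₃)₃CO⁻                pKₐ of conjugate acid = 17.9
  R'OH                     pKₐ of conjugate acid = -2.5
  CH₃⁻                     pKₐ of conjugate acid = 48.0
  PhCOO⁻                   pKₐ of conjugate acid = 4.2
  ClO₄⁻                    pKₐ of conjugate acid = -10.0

Lower conjugate-acid pKₐ ⇒ weaker base ⇒ better leaving group.
Sorting by the given values: ClO₄⁻ (-10.0), R'OH (-2.5), PhCOO⁻ (4.2), (CH₃)₃CO⁻ (17.9), CH₃⁻ (48.0).

ClO₄⁻ > R'OH > PhCOO⁻ > (CH₃)₃CO⁻ > CH₃⁻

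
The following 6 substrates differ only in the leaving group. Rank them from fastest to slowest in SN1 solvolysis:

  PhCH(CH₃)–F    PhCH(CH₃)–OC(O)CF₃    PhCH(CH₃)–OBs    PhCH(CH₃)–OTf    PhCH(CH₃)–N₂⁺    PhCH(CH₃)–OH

Identical carbon frameworks mean the comparison reduces to leaving-group quality.
Rank by basicity of the departing species: weakest base leaves most easily.
PhCH(CH₃)–N₂⁺ loses N₂: no meaningful conjugate acid; N₂ departs as an exceptionally stable neutral molecule
PhCH(CH₃)–OTf loses OTf⁻: pKₐ(CF₃SO₃H (triflic acid)) ≈ -14
PhCH(CH₃)–OBs loses OBs⁻: pKₐ(p-BrC₆H₄SO₃H) ≈ -2.8
PhCH(CH₃)–OC(O)CF₃ loses CF₃COO⁻: pKₐ(CF₃COOH) ≈ 0.2
PhCH(CH₃)–F loses F⁻: pKₐ(HF) ≈ 3.2
PhCH(CH₃)–OH loses OH⁻: pKₐ(H₂O) ≈ 15.7

PhCH(CH₃)–N₂⁺ > PhCH(CH₃)–OTf > PhCH(CH₃)–OBs > PhCH(CH₃)–OC(O)CF₃ > PhCH(CH₃)–F > PhCH(CH₃)–OH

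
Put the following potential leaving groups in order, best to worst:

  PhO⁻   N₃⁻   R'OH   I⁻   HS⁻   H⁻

Leaving-group ability tracks the stability of the departed species; conjugate-acid pKₐ is the usual yardstick (lower pKₐ → better LG).
I⁻: pKₐ(HI) ≈ -10
R'OH: pKₐ(R'OH₂⁺) ≈ -2.4 — neutral; leaves from a protonated ether (an oxonium ion, R–O(H)R'⁺)
N₃⁻: pKₐ(HN₃) ≈ 4.7
HS⁻: pKₐ(H₂S) ≈ 7 — larger and more polarisable than the oxygen analogue
PhO⁻: pKₐ(C₆H₅OH (phenol)) ≈ 10 — resonance into the ring helps, but still a poor LG
H⁻: pKₐ(H₂) ≈ 36

I⁻ > R'OH > N₃⁻ > HS⁻ > PhO⁻ > H⁻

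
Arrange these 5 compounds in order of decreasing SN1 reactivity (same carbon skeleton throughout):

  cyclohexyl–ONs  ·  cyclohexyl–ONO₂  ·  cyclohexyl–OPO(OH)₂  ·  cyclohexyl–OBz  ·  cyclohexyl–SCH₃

cyclohexyl–ONs > cyclohexyl–ONO₂ > cyclohexyl–OPO(OH)₂ > cyclohexyl–OBz > cyclohexyl–SCH₃

Same R in every case — rank the leaving groups.
A good leaving group is a weak base: the lower the pKₐ of its conjugate acid, the more readily it departs.
cyclohexyl–ONs loses ONs⁻: pKₐ(p-O₂NC₆H₄SO₃H) ≈ -3.5
cyclohexyl–ONO₂ loses NO₃⁻: pKₐ(HNO₃) ≈ -1.3
cyclohexyl–OPO(OH)₂ loses H₂PO₄⁻: pKₐ(H₃PO₄) ≈ 2.1
cyclohexyl–OBz loses PhCOO⁻: pKₐ(C₆H₅COOH) ≈ 4.2
cyclohexyl–SCH₃ loses RS⁻: pKₐ(RSH (a thiol)) ≈ 10.5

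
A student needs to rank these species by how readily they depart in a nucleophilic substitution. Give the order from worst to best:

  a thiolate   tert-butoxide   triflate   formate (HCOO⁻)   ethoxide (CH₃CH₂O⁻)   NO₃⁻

tert-butoxide < ethoxide (CH₃CH₂O⁻) < a thiolate < formate (HCOO⁻) < NO₃⁻ < triflate

The more stable X⁻ (or X) is on its own — i.e. the weaker a base it is — the better a leaving group it makes.
triflate: pKₐ(CF₃SO₃H (triflic acid)) ≈ -14 — charge spread over three oxygens and a CF₃ group; the premier leaving group in synthesis
NO₃⁻: pKₐ(HNO₃) ≈ -1.3 — resonance-delocalised over three oxygens
formate (HCOO⁻): pKₐ(HCOOH) ≈ 3.8 — resonance-stabilised carboxylate
a thiolate: pKₐ(RSH (a thiol)) ≈ 10.5
ethoxide (CH₃CH₂O⁻): pKₐ(CH₃CH₂OH) ≈ 16 — strong base; alkoxides do not leave unassisted
tert-butoxide: pKₐ(t-BuOH) ≈ 18 — bulky, strongly basic alkoxide
The question asks for worst first, so the sequence is read in increasing leaving-group ability.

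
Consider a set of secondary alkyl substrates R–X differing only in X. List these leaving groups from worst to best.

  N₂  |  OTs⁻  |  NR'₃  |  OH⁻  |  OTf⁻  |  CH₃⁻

CH₃⁻ < OH⁻ < NR'₃ < OTs⁻ < OTf⁻ < N₂

Rank by basicity of the departing species: weakest base leaves most easily.
N₂: no meaningful conjugate acid; N₂ departs as an exceptionally stable neutral molecule
OTf⁻: pKₐ(CF₃SO₃H (triflic acid)) ≈ -14
OTs⁻: pKₐ(p-CH₃C₆H₄SO₃H (TsOH)) ≈ -2.8 — resonance-delocalised arenesulfonate
NR'₃: pKₐ(R'₃NH⁺) ≈ 10.7
OH⁻: pKₐ(H₂O) ≈ 15.7 — strong base; essentially never leaves without prior activation
CH₃⁻: pKₐ(CH₄) ≈ 48
Reversing gives the worst-to-best order requested.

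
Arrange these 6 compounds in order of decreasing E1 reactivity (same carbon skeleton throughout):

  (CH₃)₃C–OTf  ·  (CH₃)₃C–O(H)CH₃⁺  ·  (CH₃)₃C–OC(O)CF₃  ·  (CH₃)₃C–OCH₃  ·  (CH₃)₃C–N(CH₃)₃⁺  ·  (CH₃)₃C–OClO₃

Identical carbon frameworks mean the comparison reduces to leaving-group quality.
Rank by basicity of the departing species: weakest base leaves most easily.
(CH₃)₃C–OTf loses OTf⁻: pKₐ(CF₃SO₃H (triflic acid)) ≈ -14
(CH₃)₃C–OClO₃ loses ClO₄⁻: pKₐ(HClO₄) ≈ -10
(CH₃)₃C–O(H)CH₃⁺ loses R'OH: pKₐ(R'OH₂⁺) ≈ -2.4
(CH₃)₃C–OC(O)CF₃ loses CF₃COO⁻: pKₐ(CF₃COOH) ≈ 0.2
(CH₃)₃C–N(CH₃)₃⁺ loses NR'₃: pKₐ(R'₃NH⁺) ≈ 10.7
(CH₃)₃C–OCH₃ loses CH₃O⁻: pKₐ(CH₃OH) ≈ 15.5

(CH₃)₃C–OTf > (CH₃)₃C–OClO₃ > (CH₃)₃C–O(H)CH₃⁺ > (CH₃)₃C–OC(O)CF₃ > (CH₃)₃C–N(CH₃)₃⁺ > (CH₃)₃C–OCH₃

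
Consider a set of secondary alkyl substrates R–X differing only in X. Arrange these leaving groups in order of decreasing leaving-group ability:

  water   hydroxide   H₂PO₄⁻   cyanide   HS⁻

water: pKₐ(H₃O⁺) ≈ -1.7 — neutral; leaves from a protonated alcohol (R–OH₂⁺)
H₂PO₄⁻: pKₐ(H₃PO₄) ≈ 2.1
HS⁻: pKₐ(H₂S) ≈ 7 — larger and more polarisable than the oxygen analogue
cyanide: pKₐ(HCN) ≈ 9.2 — sp carbon stabilises the charge somewhat, but still a poor LG
hydroxide: pKₐ(H₂O) ≈ 15.7 — strong base; essentially never leaves without prior activation

water > H₂PO₄⁻ > HS⁻ > cyanide > hydroxide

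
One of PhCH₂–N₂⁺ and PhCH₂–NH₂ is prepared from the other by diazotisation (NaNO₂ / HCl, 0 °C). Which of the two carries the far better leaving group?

From PhCH₂–NH₂ the departing group would be NH₂⁻ (pKₐ(NH₃) ≈ 38). Extremely strong base; never a leaving group.
From PhCH₂–N₂⁺ the leaving group is N₂ (no meaningful conjugate acid; N₂ departs as an exceptionally stable neutral molecule).
Diazotisation (NaNO₂ / HCl, 0 °C) works by generating a diazonium salt that expels N₂, making PhCH₂–N₂⁺ enormously more reactive.

PhCH₂–N₂⁺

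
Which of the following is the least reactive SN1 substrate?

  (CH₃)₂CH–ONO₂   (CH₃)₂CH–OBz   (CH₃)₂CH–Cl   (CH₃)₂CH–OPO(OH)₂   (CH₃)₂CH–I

The skeletons are identical, so relative rate is governed entirely by leaving-group ability.
The more stable X⁻ (or X) is on its own — i.e. the weaker a base it is — the better a leaving group it makes.
(CH₃)₂CH–I loses I⁻: pKₐ(HI) ≈ -10
(CH₃)₂CH–Cl loses Cl⁻: pKₐ(HCl) ≈ -7
(CH₃)₂CH–ONO₂ loses NO₃⁻: pKₐ(HNO₃) ≈ -1.3
(CH₃)₂CH–OPO(OH)₂ loses H₂PO₄⁻: pKₐ(H₃PO₄) ≈ 2.1
(CH₃)₂CH–OBz loses PhCOO⁻: pKₐ(C₆H₅COOH) ≈ 4.2

(CH₃)₂CH–OBz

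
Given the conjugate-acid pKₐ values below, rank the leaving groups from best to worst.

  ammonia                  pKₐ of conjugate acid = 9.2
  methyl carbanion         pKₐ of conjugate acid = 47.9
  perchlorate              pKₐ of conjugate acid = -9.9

perchlorate > ammonia > methyl carbanion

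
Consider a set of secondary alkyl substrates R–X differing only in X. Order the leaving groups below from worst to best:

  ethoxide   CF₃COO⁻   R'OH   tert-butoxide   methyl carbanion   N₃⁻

R'OH: pKₐ(R'OH₂⁺) ≈ -2.4
CF₃COO⁻: pKₐ(CF₃COOH) ≈ 0.2 — strongly electron-withdrawing CF₃ stabilises the carboxylate
N₃⁻: pKₐ(HN₃) ≈ 4.7
ethoxide: pKₐ(CH₃CH₂OH) ≈ 16
tert-butoxide: pKₐ(t-BuOH) ≈ 18
methyl carbanion: pKₐ(CH₄) ≈ 48 — unstabilised carbanion; the worst conceivable leaving group
The question asks for worst first, so the sequence is read in increasing leaving-group ability.

methyl carbanion < tert-butoxide < ethoxide < N₃⁻ < CF₃COO⁻ < R'OH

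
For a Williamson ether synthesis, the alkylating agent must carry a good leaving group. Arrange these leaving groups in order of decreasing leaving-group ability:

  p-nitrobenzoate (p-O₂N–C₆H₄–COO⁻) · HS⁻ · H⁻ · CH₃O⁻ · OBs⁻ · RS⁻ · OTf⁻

OTf⁻ > OBs⁻ > p-nitrobenzoate (p-O₂N–C₆H₄–COO⁻) > HS⁻ > RS⁻ > CH₃O⁻ > H⁻

OTf⁻: pKₐ(CF₃SO₃H (triflic acid)) ≈ -14 — charge spread over three oxygens and a CF₃ group; the premier leaving group in synthesis
OBs⁻: pKₐ(p-BrC₆H₄SO₃H) ≈ -2.8 — arenesulfonate with a p-bromo substituent
p-nitrobenzoate (p-O₂N–C₆H₄–COO⁻): pKₐ(p-nitrobenzoic acid) ≈ 3.4
HS⁻: pKₐ(H₂S) ≈ 7 — larger and more polarisable than the oxygen analogue
RS⁻: pKₐ(RSH (a thiol)) ≈ 10.5 — moderately basic; rarely leaves without activation
CH₃O⁻: pKₐ(CH₃OH) ≈ 15.5 — strong base; alkoxides do not leave unassisted
H⁻: pKₐ(H₂) ≈ 36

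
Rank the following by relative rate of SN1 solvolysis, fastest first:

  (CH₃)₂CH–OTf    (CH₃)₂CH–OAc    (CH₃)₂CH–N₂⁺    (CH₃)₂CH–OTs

(CH₃)₂CH–N₂⁺ > (CH₃)₂CH–OTf > (CH₃)₂CH–OTs > (CH₃)₂CH–OAc

Same R in every case — rank the leaving groups.
Leaving-group ability tracks the stability of the departed species; conjugate-acid pKₐ is the usual yardstick (lower pKₐ → better LG).
(CH₃)₂CH–N₂⁺ loses N₂: no meaningful conjugate acid; N₂ departs as an exceptionally stable neutral molecule
(CH₃)₂CH–OTf loses OTf⁻: pKₐ(CF₃SO₃H (triflic acid)) ≈ -14
(CH₃)₂CH–OTs loses OTs⁻: pKₐ(p-CH₃C₆H₄SO₃H (TsOH)) ≈ -2.8
(CH₃)₂CH–OAc loses AcO⁻: pKₐ(CH₃COOH) ≈ 4.8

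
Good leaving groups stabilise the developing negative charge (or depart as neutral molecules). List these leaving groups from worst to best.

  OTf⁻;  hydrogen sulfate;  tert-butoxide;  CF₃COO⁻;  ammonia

tert-butoxide < ammonia < CF₃COO⁻ < hydrogen sulfate < OTf⁻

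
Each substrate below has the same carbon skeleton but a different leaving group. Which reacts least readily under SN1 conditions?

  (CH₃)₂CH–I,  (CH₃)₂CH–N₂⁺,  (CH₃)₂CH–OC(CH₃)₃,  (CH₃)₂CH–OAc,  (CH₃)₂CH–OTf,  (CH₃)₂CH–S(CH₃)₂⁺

(CH₃)₂CH–OC(CH₃)₃

The skeletons are identical, so relative rate is governed entirely by leaving-group ability.
The more stable X⁻ (or X) is on its own — i.e. the weaker a base it is — the better a leaving group it makes.
(CH₃)₂CH–N₂⁺ loses N₂: no meaningful conjugate acid; N₂ departs as an exceptionally stable neutral molecule
(CH₃)₂CH–OTf loses OTf⁻: pKₐ(CF₃SO₃H (triflic acid)) ≈ -14
(CH₃)₂CH–I loses I⁻: pKₐ(HI) ≈ -10
(CH₃)₂CH–S(CH₃)₂⁺ loses SR'₂: pKₐ(R'₂SH⁺) ≈ -7
(CH₃)₂CH–OAc loses AcO⁻: pKₐ(CH₃COOH) ≈ 4.8
(CH₃)₂CH–OC(CH₃)₃ loses (CH₃)₃CO⁻: pKₐ(t-BuOH) ≈ 18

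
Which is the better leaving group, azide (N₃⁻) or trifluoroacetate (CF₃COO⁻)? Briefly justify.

trifluoroacetate (CF₃COO⁻)

trifluoroacetate (CF₃COO⁻) is the better leaving group.
pKₐ(CF₃COOH) ≈ 0.2 versus pKₐ(HN₃) ≈ 4.7: trifluoroacetate (CF₃COO⁻) is the much weaker base.
Strongly electron-withdrawing CF₃ stabilises the carboxylate.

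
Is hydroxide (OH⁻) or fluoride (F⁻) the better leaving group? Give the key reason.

fluoride (F⁻) is the better leaving group.
pKₐ(HF) ≈ 3.2 versus pKₐ(H₂O) ≈ 15.7: fluoride (F⁻) is the much weaker base.
Small and strongly basic; the poor halide leaving group.

fluoride (F⁻)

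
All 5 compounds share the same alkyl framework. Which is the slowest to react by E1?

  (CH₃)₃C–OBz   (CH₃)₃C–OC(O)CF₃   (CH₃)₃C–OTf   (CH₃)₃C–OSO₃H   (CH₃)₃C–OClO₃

Same R in every case — rank the leaving groups.
The more stable X⁻ (or X) is on its own — i.e. the weaker a base it is — the better a leaving group it makes.
(CH₃)₃C–OTf loses OTf⁻: pKₐ(CF₃SO₃H (triflic acid)) ≈ -14
(CH₃)₃C–OClO₃ loses ClO₄⁻: pKₐ(HClO₄) ≈ -10
(CH₃)₃C–OSO₃H loses HSO₄⁻: pKₐ(H₂SO₄) ≈ -3
(CH₃)₃C–OC(O)CF₃ loses CF₃COO⁻: pKₐ(CF₃COOH) ≈ 0.2
(CH₃)₃C–OBz loses PhCOO⁻: pKₐ(C₆H₅COOH) ≈ 4.2

(CH₃)₃C–OBz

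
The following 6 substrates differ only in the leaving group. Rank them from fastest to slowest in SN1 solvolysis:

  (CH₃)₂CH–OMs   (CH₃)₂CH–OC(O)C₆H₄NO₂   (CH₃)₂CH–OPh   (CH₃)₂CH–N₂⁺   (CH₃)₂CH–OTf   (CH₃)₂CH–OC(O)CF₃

The skeletons are identical, so relative rate is governed entirely by leaving-group ability.
Rank by basicity of the departing species: weakest base leaves most easily.
(CH₃)₂CH–N₂⁺ loses N₂: no meaningful conjugate acid; N₂ departs as an exceptionally stable neutral molecule
(CH₃)₂CH–OTf loses OTf⁻: pKₐ(CF₃SO₃H (triflic acid)) ≈ -14
(CH₃)₂CH–OMs loses OMs⁻: pKₐ(CH₃SO₃H (MsOH)) ≈ -1.9
(CH₃)₂CH–OC(O)CF₃ loses CF₃COO⁻: pKₐ(CF₃COOH) ≈ 0.2
(CH₃)₂CH–OC(O)C₆H₄NO₂ loses p-O₂N–C₆H₄–COO⁻: pKₐ(p-nitrobenzoic acid) ≈ 3.4
(CH₃)₂CH–OPh loses PhO⁻: pKₐ(C₆H₅OH (phenol)) ≈ 10

(CH₃)₂CH–N₂⁺ > (CH₃)₂CH–OTf > (CH₃)₂CH–OMs > (CH₃)₂CH–OC(O)CF₃ > (CH₃)₂CH–OC(O)C₆H₄NO₂ > (CH₃)₂CH–OPh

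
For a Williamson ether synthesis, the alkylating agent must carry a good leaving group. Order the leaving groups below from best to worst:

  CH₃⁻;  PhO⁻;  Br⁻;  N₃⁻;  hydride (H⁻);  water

Br⁻ > water > N₃⁻ > PhO⁻ > hydride (H⁻) > CH₃⁻

Rank by basicity of the departing species: weakest base leaves most easily.
Br⁻: pKₐ(HBr) ≈ -9
water: pKₐ(H₃O⁺) ≈ -1.7
N₃⁻: pKₐ(HN₃) ≈ 4.7
PhO⁻: pKₐ(C₆H₅OH (phenol)) ≈ 10
hydride (H⁻): pKₐ(H₂) ≈ 36
CH₃⁻: pKₐ(CH₄) ≈ 48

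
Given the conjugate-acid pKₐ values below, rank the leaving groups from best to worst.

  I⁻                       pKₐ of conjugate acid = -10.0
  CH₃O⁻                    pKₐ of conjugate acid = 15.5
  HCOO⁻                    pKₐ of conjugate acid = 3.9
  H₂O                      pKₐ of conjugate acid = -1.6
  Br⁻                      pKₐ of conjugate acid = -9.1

Lower conjugate-acid pKₐ ⇒ weaker base ⇒ better leaving group.
Sorting by the given values: I⁻ (-10.0), Br⁻ (-9.1), H₂O (-1.6), HCOO⁻ (3.9), CH₃O⁻ (15.5).

I⁻ > Br⁻ > H₂O > HCOO⁻ > CH₃O⁻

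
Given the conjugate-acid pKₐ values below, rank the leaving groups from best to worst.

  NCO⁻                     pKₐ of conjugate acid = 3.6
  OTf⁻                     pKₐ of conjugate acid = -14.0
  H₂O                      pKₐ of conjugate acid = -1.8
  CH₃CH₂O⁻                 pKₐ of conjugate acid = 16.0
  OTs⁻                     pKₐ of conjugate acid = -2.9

Lower conjugate-acid pKₐ ⇒ weaker base ⇒ better leaving group.
Sorting by the given values: OTf⁻ (-14.0), OTs⁻ (-2.9), H₂O (-1.8), NCO⁻ (3.6), CH₃CH₂O⁻ (16.0).

OTf⁻ > OTs⁻ > H₂O > NCO⁻ > CH₃CH₂O⁻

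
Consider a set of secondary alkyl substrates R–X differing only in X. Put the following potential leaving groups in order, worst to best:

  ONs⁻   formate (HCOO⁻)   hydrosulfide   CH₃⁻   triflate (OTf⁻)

CH₃⁻ < hydrosulfide < formate (HCOO⁻) < ONs⁻ < triflate (OTf⁻)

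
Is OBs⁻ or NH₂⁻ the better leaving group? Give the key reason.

OBs⁻ is the better leaving group.
pKₐ(p-BrC₆H₄SO₃H) ≈ -2.8 versus pKₐ(NH₃) ≈ 38: OBs⁻ is the much weaker base.
Arenesulfonate with a p-bromo substituent.

OBs⁻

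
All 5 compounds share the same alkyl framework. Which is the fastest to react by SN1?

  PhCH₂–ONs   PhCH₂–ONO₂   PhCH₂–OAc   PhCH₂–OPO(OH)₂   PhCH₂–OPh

PhCH₂–ONs

The skeletons are identical, so relative rate is governed entirely by leaving-group ability.
Leaving-group ability tracks the stability of the departed species; conjugate-acid pKₐ is the usual yardstick (lower pKₐ → better LG).
PhCH₂–ONs loses ONs⁻: pKₐ(p-O₂NC₆H₄SO₃H) ≈ -3.5
PhCH₂–ONO₂ loses NO₃⁻: pKₐ(HNO₃) ≈ -1.3
PhCH₂–OPO(OH)₂ loses H₂PO₄⁻: pKₐ(H₃PO₄) ≈ 2.1
PhCH₂–OAc loses AcO⁻: pKₐ(CH₃COOH) ≈ 4.8
PhCH₂–OPh loses PhO⁻: pKₐ(C₆H₅OH (phenol)) ≈ 10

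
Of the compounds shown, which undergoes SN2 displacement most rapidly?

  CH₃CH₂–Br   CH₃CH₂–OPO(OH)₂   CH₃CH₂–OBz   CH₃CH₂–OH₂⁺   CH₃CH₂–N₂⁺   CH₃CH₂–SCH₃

CH₃CH₂–N₂⁺

Identical carbon frameworks mean the comparison reduces to leaving-group quality.
Rank by basicity of the departing species: weakest base leaves most easily.
CH₃CH₂–N₂⁺ loses N₂: no meaningful conjugate acid; N₂ departs as an exceptionally stable neutral molecule
CH₃CH₂–Br loses Br⁻: pKₐ(HBr) ≈ -9
CH₃CH₂–OH₂⁺ loses H₂O: pKₐ(H₃O⁺) ≈ -1.7
CH₃CH₂–OPO(OH)₂ loses H₂PO₄⁻: pKₐ(H₃PO₄) ≈ 2.1
CH₃CH₂–OBz loses PhCOO⁻: pKₐ(C₆H₅COOH) ≈ 4.2
CH₃CH₂–SCH₃ loses RS⁻: pKₐ(RSH (a thiol)) ≈ 10.5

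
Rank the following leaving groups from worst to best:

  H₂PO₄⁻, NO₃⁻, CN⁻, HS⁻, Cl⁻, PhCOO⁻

CN⁻ < HS⁻ < PhCOO⁻ < H₂PO₄⁻ < NO₃⁻ < Cl⁻

The more stable X⁻ (or X) is on its own — i.e. the weaker a base it is — the better a leaving group it makes.
Cl⁻: pKₐ(HCl) ≈ -7 — moderately weak base
NO₃⁻: pKₐ(HNO₃) ≈ -1.3
H₂PO₄⁻: pKₐ(H₃PO₄) ≈ 2.1 — moderate base; biological leaving group after further activation
PhCOO⁻: pKₐ(C₆H₅COOH) ≈ 4.2
HS⁻: pKₐ(H₂S) ≈ 7
CN⁻: pKₐ(HCN) ≈ 9.2 — sp carbon stabilises the charge somewhat, but still a poor LG
Reversing gives the worst-to-best order requested.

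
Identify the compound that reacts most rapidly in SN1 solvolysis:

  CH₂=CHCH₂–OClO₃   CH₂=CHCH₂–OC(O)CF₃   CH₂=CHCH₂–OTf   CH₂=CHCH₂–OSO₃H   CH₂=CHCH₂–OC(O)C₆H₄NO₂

The skeletons are identical, so relative rate is governed entirely by leaving-group ability.
The more stable X⁻ (or X) is on its own — i.e. the weaker a base it is — the better a leaving group it makes.
CH₂=CHCH₂–OTf loses OTf⁻: pKₐ(CF₃SO₃H (triflic acid)) ≈ -14
CH₂=CHCH₂–OClO₃ loses ClO₄⁻: pKₐ(HClO₄) ≈ -10
CH₂=CHCH₂–OSO₃H loses HSO₄⁻: pKₐ(H₂SO₄) ≈ -3
CH₂=CHCH₂–OC(O)CF₃ loses CF₃COO⁻: pKₐ(CF₃COOH) ≈ 0.2
CH₂=CHCH₂–OC(O)C₆H₄NO₂ loses p-O₂N–C₆H₄–COO⁻: pKₐ(p-nitrobenzoic acid) ≈ 3.4

CH₂=CHCH₂–OTf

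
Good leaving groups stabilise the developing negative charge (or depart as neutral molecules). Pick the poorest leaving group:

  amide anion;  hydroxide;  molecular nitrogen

amide anion

molecular nitrogen: no meaningful conjugate acid; N₂ departs as an exceptionally stable neutral molecule
hydroxide: pKₐ(H₂O) ≈ 15.7
amide anion: pKₐ(NH₃) ≈ 38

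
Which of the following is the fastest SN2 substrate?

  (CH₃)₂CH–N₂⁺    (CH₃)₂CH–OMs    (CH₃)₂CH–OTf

(CH₃)₂CH–N₂⁺

The skeletons are identical, so relative rate is governed entirely by leaving-group ability.
A good leaving group is a weak base: the lower the pKₐ of its conjugate acid, the more readily it departs.
(CH₃)₂CH–N₂⁺ loses N₂: no meaningful conjugate acid; N₂ departs as an exceptionally stable neutral molecule
(CH₃)₂CH–OTf loses OTf⁻: pKₐ(CF₃SO₃H (triflic acid)) ≈ -14
(CH₃)₂CH–OMs loses OMs⁻: pKₐ(CH₃SO₃H (MsOH)) ≈ -1.9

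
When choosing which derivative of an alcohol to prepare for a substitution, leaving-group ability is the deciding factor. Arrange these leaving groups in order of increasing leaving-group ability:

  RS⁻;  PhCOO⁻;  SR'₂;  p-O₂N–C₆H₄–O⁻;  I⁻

I⁻: pKₐ(HI) ≈ -10
SR'₂: pKₐ(R'₂SH⁺) ≈ -7
PhCOO⁻: pKₐ(C₆H₅COOH) ≈ 4.2
p-O₂N–C₆H₄–O⁻: pKₐ(p-nitrophenol) ≈ 7.2
RS⁻: pKₐ(RSH (a thiol)) ≈ 10.5
Listed from poorest to best leaving group as asked.

RS⁻ < p-O₂N–C₆H₄–O⁻ < PhCOO⁻ < SR'₂ < I⁻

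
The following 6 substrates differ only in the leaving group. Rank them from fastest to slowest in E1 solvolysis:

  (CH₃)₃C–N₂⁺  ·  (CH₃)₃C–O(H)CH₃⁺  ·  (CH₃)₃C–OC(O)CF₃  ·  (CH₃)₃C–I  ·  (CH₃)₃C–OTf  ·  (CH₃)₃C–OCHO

(CH₃)₃C–N₂⁺ > (CH₃)₃C–OTf > (CH₃)₃C–I > (CH₃)₃C–O(H)CH₃⁺ > (CH₃)₃C–OC(O)CF₃ > (CH₃)₃C–OCHO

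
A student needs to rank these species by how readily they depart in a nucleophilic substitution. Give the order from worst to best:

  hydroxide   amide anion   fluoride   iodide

amide anion < hydroxide < fluoride < iodide

A good leaving group is a weak base: the lower the pKₐ of its conjugate acid, the more readily it departs.
iodide: pKₐ(HI) ≈ -10
fluoride: pKₐ(HF) ≈ 3.2
hydroxide: pKₐ(H₂O) ≈ 15.7
amide anion: pKₐ(NH₃) ≈ 38
Listed from poorest to best leaving group as asked.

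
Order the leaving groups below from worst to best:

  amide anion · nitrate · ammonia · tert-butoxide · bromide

amide anion < tert-butoxide < ammonia < nitrate < bromide

Rank by basicity of the departing species: weakest base leaves most easily.
bromide: pKₐ(HBr) ≈ -9
nitrate: pKₐ(HNO₃) ≈ -1.3
ammonia: pKₐ(NH₄⁺) ≈ 9.2
tert-butoxide: pKₐ(t-BuOH) ≈ 18
amide anion: pKₐ(NH₃) ≈ 38
Reversing gives the worst-to-best order requested.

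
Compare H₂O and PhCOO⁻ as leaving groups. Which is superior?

H₂O

H₂O is the better leaving group.
pKₐ(H₃O⁺) ≈ -1.7 versus pKₐ(C₆H₅COOH) ≈ 4.2: H₂O is the much weaker base.
Neutral; leaves from a protonated alcohol (R–OH₂⁺).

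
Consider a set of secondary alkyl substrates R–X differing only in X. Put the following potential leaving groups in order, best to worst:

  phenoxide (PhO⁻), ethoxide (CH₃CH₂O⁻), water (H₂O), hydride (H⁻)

water (H₂O) > phenoxide (PhO⁻) > ethoxide (CH₃CH₂O⁻) > hydride (H⁻)

water (H₂O): pKₐ(H₃O⁺) ≈ -1.7
phenoxide (PhO⁻): pKₐ(C₆H₅OH (phenol)) ≈ 10
ethoxide (CH₃CH₂O⁻): pKₐ(CH₃CH₂OH) ≈ 16
hydride (H⁻): pKₐ(H₂) ≈ 36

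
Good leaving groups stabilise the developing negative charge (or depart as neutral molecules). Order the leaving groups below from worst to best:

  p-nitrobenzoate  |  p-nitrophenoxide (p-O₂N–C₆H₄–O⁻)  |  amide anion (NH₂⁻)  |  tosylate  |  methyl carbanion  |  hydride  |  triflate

methyl carbanion < amide anion (NH₂⁻) < hydride < p-nitrophenoxide (p-O₂N–C₆H₄–O⁻) < p-nitrobenzoate < tosylate < triflate

The more stable X⁻ (or X) is on its own — i.e. the weaker a base it is — the better a leaving group it makes.
triflate: pKₐ(CF₃SO₃H (triflic acid)) ≈ -14 — charge spread over three oxygens and a CF₃ group; the premier leaving group in synthesis
tosylate: pKₐ(p-CH₃C₆H₄SO₃H (TsOH)) ≈ -2.8
p-nitrobenzoate: pKₐ(p-nitrobenzoic acid) ≈ 3.4 — electron-withdrawing nitro group stabilises the carboxylate
p-nitrophenoxide (p-O₂N–C₆H₄–O⁻): pKₐ(p-nitrophenol) ≈ 7.2 — nitro group delocalises the charge; the classic chromogenic LG
hydride: pKₐ(H₂) ≈ 36
amide anion (NH₂⁻): pKₐ(NH₃) ≈ 38 — extremely strong base; never a leaving group
methyl carbanion: pKₐ(CH₄) ≈ 48 — unstabilised carbanion; the worst conceivable leaving group
The question asks for worst first, so the sequence is read in increasing leaving-group ability.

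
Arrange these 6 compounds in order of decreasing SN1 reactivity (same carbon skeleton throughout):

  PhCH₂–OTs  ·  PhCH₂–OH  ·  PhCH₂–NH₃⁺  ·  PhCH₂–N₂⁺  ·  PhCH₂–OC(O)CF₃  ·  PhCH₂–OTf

The skeletons are identical, so relative rate is governed entirely by leaving-group ability.
Leaving-group ability tracks the stability of the departed species; conjugate-acid pKₐ is the usual yardstick (lower pKₐ → better LG).
PhCH₂–N₂⁺ loses N₂: no meaningful conjugate acid; N₂ departs as an exceptionally stable neutral molecule
PhCH₂–OTf loses OTf⁻: pKₐ(CF₃SO₃H (triflic acid)) ≈ -14
PhCH₂–OTs loses OTs⁻: pKₐ(p-CH₃C₆H₄SO₃H (TsOH)) ≈ -2.8
PhCH₂–OC(O)CF₃ loses CF₃COO⁻: pKₐ(CF₃COOH) ≈ 0.2
PhCH₂–NH₃⁺ loses NH₃: pKₐ(NH₄⁺) ≈ 9.2
PhCH₂–OH loses OH⁻: pKₐ(H₂O) ≈ 15.7

PhCH₂–N₂⁺ > PhCH₂–OTf > PhCH₂–OTs > PhCH₂–OC(O)CF₃ > PhCH₂–NH₃⁺ > PhCH₂–OH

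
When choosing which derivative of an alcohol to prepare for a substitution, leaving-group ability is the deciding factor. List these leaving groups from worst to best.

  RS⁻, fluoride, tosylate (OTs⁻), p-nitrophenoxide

RS⁻ < p-nitrophenoxide < fluoride < tosylate (OTs⁻)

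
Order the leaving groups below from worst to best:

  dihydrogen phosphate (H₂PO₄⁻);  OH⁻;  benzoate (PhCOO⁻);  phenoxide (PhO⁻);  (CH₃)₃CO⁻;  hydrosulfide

(CH₃)₃CO⁻ < OH⁻ < phenoxide (PhO⁻) < hydrosulfide < benzoate (PhCOO⁻) < dihydrogen phosphate (H₂PO₄⁻)

The more stable X⁻ (or X) is on its own — i.e. the weaker a base it is — the better a leaving group it makes.
dihydrogen phosphate (H₂PO₄⁻): pKₐ(H₃PO₄) ≈ 2.1
benzoate (PhCOO⁻): pKₐ(C₆H₅COOH) ≈ 4.2 — aryl carboxylate
hydrosulfide: pKₐ(H₂S) ≈ 7
phenoxide (PhO⁻): pKₐ(C₆H₅OH (phenol)) ≈ 10
OH⁻: pKₐ(H₂O) ≈ 15.7 — strong base; essentially never leaves without prior activation
(CH₃)₃CO⁻: pKₐ(t-BuOH) ≈ 18
Listed from poorest to best leaving group as asked.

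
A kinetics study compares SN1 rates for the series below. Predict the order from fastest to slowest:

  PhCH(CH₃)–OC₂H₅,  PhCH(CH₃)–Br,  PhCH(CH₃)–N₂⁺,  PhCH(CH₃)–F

PhCH(CH₃)–N₂⁺ > PhCH(CH₃)–Br > PhCH(CH₃)–F > PhCH(CH₃)–OC₂H₅

Identical carbon frameworks mean the comparison reduces to leaving-group quality.
Rank by basicity of the departing species: weakest base leaves most easily.
PhCH(CH₃)–N₂⁺ loses N₂: no meaningful conjugate acid; N₂ departs as an exceptionally stable neutral molecule
PhCH(CH₃)–Br loses Br⁻: pKₐ(HBr) ≈ -9
PhCH(CH₃)–F loses F⁻: pKₐ(HF) ≈ 3.2
PhCH(CH₃)–OC₂H₅ loses CH₃CH₂O⁻: pKₐ(CH₃CH₂OH) ≈ 16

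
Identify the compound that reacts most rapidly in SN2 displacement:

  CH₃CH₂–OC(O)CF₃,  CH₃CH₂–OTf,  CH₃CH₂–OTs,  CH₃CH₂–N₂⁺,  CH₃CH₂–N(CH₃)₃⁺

CH₃CH₂–N₂⁺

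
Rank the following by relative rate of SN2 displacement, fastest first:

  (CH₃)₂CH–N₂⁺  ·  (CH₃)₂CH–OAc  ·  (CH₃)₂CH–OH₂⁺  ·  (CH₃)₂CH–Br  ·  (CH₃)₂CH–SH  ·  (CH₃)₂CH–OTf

(CH₃)₂CH–N₂⁺ > (CH₃)₂CH–OTf > (CH₃)₂CH–Br > (CH₃)₂CH–OH₂⁺ > (CH₃)₂CH–OAc > (CH₃)₂CH–SH

The skeletons are identical, so relative rate is governed entirely by leaving-group ability.
A good leaving group is a weak base: the lower the pKₐ of its conjugate acid, the more readily it departs.
(CH₃)₂CH–N₂⁺ loses N₂: no meaningful conjugate acid; N₂ departs as an exceptionally stable neutral molecule
(CH₃)₂CH–OTf loses OTf⁻: pKₐ(CF₃SO₃H (triflic acid)) ≈ -14
(CH₃)₂CH–Br loses Br⁻: pKₐ(HBr) ≈ -9
(CH₃)₂CH–OH₂⁺ loses H₂O: pKₐ(H₃O⁺) ≈ -1.7
(CH₃)₂CH–OAc loses AcO⁻: pKₐ(CH₃COOH) ≈ 4.8
(CH₃)₂CH–SH loses HS⁻: pKₐ(H₂S) ≈ 7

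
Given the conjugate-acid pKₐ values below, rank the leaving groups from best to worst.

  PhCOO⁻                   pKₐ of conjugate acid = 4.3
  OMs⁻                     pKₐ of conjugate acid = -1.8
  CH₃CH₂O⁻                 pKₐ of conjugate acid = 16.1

OMs⁻ > PhCOO⁻ > CH₃CH₂O⁻

Lower conjugate-acid pKₐ ⇒ weaker base ⇒ better leaving group.
Sorting by the given values: OMs⁻ (-1.8), PhCOO⁻ (4.3), CH₃CH₂O⁻ (16.1).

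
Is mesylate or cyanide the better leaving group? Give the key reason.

mesylate is the better leaving group.
pKₐ(CH₃SO₃H (MsOH)) ≈ -1.9 versus pKₐ(HCN) ≈ 9.2: mesylate is the much weaker base.
Resonance-delocalised alkanesulfonate.

mesylate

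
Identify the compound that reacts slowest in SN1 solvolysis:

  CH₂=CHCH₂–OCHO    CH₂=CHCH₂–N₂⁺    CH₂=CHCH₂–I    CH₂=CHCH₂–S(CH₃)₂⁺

With the same alkyl group throughout, only the leaving group differentiates the rates.
The more stable X⁻ (or X) is on its own — i.e. the weaker a base it is — the better a leaving group it makes.
CH₂=CHCH₂–N₂⁺ loses N₂: no meaningful conjugate acid; N₂ departs as an exceptionally stable neutral molecule
CH₂=CHCH₂–I loses I⁻: pKₐ(HI) ≈ -10
CH₂=CHCH₂–S(CH₃)₂⁺ loses SR'₂: pKₐ(R'₂SH⁺) ≈ -7
CH₂=CHCH₂–OCHO loses HCOO⁻: pKₐ(HCOOH) ≈ 3.8

CH₂=CHCH₂–OCHO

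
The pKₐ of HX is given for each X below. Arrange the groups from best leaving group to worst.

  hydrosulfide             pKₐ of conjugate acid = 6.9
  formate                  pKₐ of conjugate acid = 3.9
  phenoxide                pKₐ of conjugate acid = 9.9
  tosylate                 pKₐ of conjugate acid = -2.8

Lower conjugate-acid pKₐ ⇒ weaker base ⇒ better leaving group.
Sorting by the given values: tosylate (-2.8), formate (3.9), hydrosulfide (6.9), phenoxide (9.9).

tosylate > formate > hydrosulfide > phenoxide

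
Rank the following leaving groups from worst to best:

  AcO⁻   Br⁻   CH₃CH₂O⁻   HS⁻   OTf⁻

OTf⁻: pKₐ(CF₃SO₃H (triflic acid)) ≈ -14 — charge spread over three oxygens and a CF₃ group; the premier leaving group in synthesis
Br⁻: pKₐ(HBr) ≈ -9 — weak base; good leaving group
AcO⁻: pKₐ(CH₃COOH) ≈ 4.8
HS⁻: pKₐ(H₂S) ≈ 7
CH₃CH₂O⁻: pKₐ(CH₃CH₂OH) ≈ 16 — strong base; alkoxides do not leave unassisted
Listed from poorest to best leaving group as asked.

CH₃CH₂O⁻ < HS⁻ < AcO⁻ < Br⁻ < OTf⁻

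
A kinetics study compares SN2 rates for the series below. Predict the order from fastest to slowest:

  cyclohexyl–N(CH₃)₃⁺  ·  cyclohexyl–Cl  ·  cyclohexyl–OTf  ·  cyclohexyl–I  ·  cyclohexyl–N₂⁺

The skeletons are identical, so relative rate is governed entirely by leaving-group ability.
The more stable X⁻ (or X) is on its own — i.e. the weaker a base it is — the better a leaving group it makes.
cyclohexyl–N₂⁺ loses N₂: no meaningful conjugate acid; N₂ departs as an exceptionally stable neutral molecule
cyclohexyl–OTf loses OTf⁻: pKₐ(CF₃SO₃H (triflic acid)) ≈ -14
cyclohexyl–I loses I⁻: pKₐ(HI) ≈ -10
cyclohexyl–Cl loses Cl⁻: pKₐ(HCl) ≈ -7
cyclohexyl–N(CH₃)₃⁺ loses NR'₃: pKₐ(R'₃NH⁺) ≈ 10.7

cyclohexyl–N₂⁺ > cyclohexyl–OTf > cyclohexyl–I > cyclohexyl–Cl > cyclohexyl–N(CH₃)₃⁺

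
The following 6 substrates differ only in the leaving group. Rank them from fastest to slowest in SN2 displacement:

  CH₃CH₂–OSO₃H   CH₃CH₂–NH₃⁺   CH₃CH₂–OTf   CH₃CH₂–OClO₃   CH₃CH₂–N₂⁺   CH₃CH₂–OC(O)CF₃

The skeletons are identical, so relative rate is governed entirely by leaving-group ability.
A good leaving group is a weak base: the lower the pKₐ of its conjugate acid, the more readily it departs.
CH₃CH₂–N₂⁺ loses N₂: no meaningful conjugate acid; N₂ departs as an exceptionally stable neutral molecule
CH₃CH₂–OTf loses OTf⁻: pKₐ(CF₃SO₃H (triflic acid)) ≈ -14
CH₃CH₂–OClO₃ loses ClO₄⁻: pKₐ(HClO₄) ≈ -10
CH₃CH₂–OSO₃H loses HSO₄⁻: pKₐ(H₂SO₄) ≈ -3
CH₃CH₂–OC(O)CF₃ loses CF₃COO⁻: pKₐ(CF₃COOH) ≈ 0.2
CH₃CH₂–NH₃⁺ loses NH₃: pKₐ(NH₄⁺) ≈ 9.2

CH₃CH₂–N₂⁺ > CH₃CH₂–OTf > CH₃CH₂–OClO₃ > CH₃CH₂–OSO₃H > CH₃CH₂–OC(O)CF₃ > CH₃CH₂–NH₃⁺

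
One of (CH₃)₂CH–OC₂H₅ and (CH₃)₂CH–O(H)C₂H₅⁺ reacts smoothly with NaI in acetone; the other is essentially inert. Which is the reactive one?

From (CH₃)₂CH–OC₂H₅ the departing group would be CH₃CH₂O⁻ (pKₐ(CH₃CH₂OH) ≈ 16). Strong base; alkoxides do not leave unassisted.
From (CH₃)₂CH–O(H)C₂H₅⁺ the leaving group is R'OH (pKₐ(R'OH₂⁺) ≈ -2.4). Neutral; leaves from a protonated ether (an oxonium ion, R–O(H)R'⁺).
(In practice (CH₃)₂CH–O(H)C₂H₅⁺ is made from (CH₃)₂CH–OC₂H₅ by protonation with concentrated HBr, allowing neutral ethanol, rather than ethoxide, to depart.)

(CH₃)₂CH–O(H)C₂H₅⁺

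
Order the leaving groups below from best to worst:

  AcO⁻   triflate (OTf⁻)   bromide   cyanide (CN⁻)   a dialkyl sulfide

Rank by basicity of the departing species: weakest base leaves most easily.
triflate (OTf⁻): pKₐ(CF₃SO₃H (triflic acid)) ≈ -14
bromide: pKₐ(HBr) ≈ -9
a dialkyl sulfide: pKₐ(R'₂SH⁺) ≈ -7 — neutral; leaves from a sulfonium salt (R–SR'₂⁺)
AcO⁻: pKₐ(CH₃COOH) ≈ 4.8 — resonance-stabilised but still a weak base
cyanide (CN⁻): pKₐ(HCN) ≈ 9.2

triflate (OTf⁻) > bromide > a dialkyl sulfide > AcO⁻ > cyanide (CN⁻)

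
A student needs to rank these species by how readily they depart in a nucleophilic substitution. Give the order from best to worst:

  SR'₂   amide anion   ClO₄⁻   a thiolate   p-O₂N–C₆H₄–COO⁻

ClO₄⁻ > SR'₂ > p-O₂N–C₆H₄–COO⁻ > a thiolate > amide anion

Rank by basicity of the departing species: weakest base leaves most easily.
ClO₄⁻: pKₐ(HClO₄) ≈ -10
SR'₂: pKₐ(R'₂SH⁺) ≈ -7
p-O₂N–C₆H₄–COO⁻: pKₐ(p-nitrobenzoic acid) ≈ 3.4
a thiolate: pKₐ(RSH (a thiol)) ≈ 10.5
amide anion: pKₐ(NH₃) ≈ 38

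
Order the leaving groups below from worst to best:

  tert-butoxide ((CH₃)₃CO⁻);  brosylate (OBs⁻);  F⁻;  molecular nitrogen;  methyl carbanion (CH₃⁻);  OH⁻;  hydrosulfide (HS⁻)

Leaving-group ability tracks the stability of the departed species; conjugate-acid pKₐ is the usual yardstick (lower pKₐ → better LG).
molecular nitrogen: no meaningful conjugate acid; N₂ departs as an exceptionally stable neutral molecule
brosylate (OBs⁻): pKₐ(p-BrC₆H₄SO₃H) ≈ -2.8
F⁻: pKₐ(HF) ≈ 3.2
hydrosulfide (HS⁻): pKₐ(H₂S) ≈ 7 — larger and more polarisable than the oxygen analogue
OH⁻: pKₐ(H₂O) ≈ 15.7
tert-butoxide ((CH₃)₃CO⁻): pKₐ(t-BuOH) ≈ 18 — bulky, strongly basic alkoxide
methyl carbanion (CH₃⁻): pKₐ(CH₄) ≈ 48
Reversing gives the worst-to-best order requested.

methyl carbanion (CH₃⁻) < tert-butoxide ((CH₃)₃CO⁻) < OH⁻ < hydrosulfide (HS⁻) < F⁻ < brosylate (OBs⁻) < molecular nitrogen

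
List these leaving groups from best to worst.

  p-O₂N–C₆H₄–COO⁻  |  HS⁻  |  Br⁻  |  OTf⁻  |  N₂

N₂: no meaningful conjugate acid; N₂ departs as an exceptionally stable neutral molecule
OTf⁻: pKₐ(CF₃SO₃H (triflic acid)) ≈ -14
Br⁻: pKₐ(HBr) ≈ -9
p-O₂N–C₆H₄–COO⁻: pKₐ(p-nitrobenzoic acid) ≈ 3.4 — electron-withdrawing nitro group stabilises the carboxylate
HS⁻: pKₐ(H₂S) ≈ 7 — larger and more polarisable than the oxygen analogue

N₂ > OTf⁻ > Br⁻ > p-O₂N–C₆H₄–COO⁻ > HS⁻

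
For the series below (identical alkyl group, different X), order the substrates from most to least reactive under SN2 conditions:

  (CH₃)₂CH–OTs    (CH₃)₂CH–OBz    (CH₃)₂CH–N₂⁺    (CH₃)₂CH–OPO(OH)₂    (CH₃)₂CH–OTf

The skeletons are identical, so relative rate is governed entirely by leaving-group ability.
Leaving-group ability tracks the stability of the departed species; conjugate-acid pKₐ is the usual yardstick (lower pKₐ → better LG).
(CH₃)₂CH–N₂⁺ loses N₂: no meaningful conjugate acid; N₂ departs as an exceptionally stable neutral molecule
(CH₃)₂CH–OTf loses OTf⁻: pKₐ(CF₃SO₃H (triflic acid)) ≈ -14
(CH₃)₂CH–OTs loses OTs⁻: pKₐ(p-CH₃C₆H₄SO₃H (TsOH)) ≈ -2.8
(CH₃)₂CH–OPO(OH)₂ loses H₂PO₄⁻: pKₐ(H₃PO₄) ≈ 2.1
(CH₃)₂CH–OBz loses PhCOO⁻: pKₐ(C₆H₅COOH) ≈ 4.2

(CH₃)₂CH–N₂⁺ > (CH₃)₂CH–OTf > (CH₃)₂CH–OTs > (CH₃)₂CH–OPO(OH)₂ > (CH₃)₂CH–OBz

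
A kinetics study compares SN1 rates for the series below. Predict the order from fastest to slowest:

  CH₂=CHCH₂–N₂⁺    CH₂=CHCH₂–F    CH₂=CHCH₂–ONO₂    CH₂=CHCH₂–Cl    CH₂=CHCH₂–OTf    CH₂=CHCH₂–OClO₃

Identical carbon frameworks mean the comparison reduces to leaving-group quality.
The more stable X⁻ (or X) is on its own — i.e. the weaker a base it is — the better a leaving group it makes.
CH₂=CHCH₂–N₂⁺ loses N₂: no meaningful conjugate acid; N₂ departs as an exceptionally stable neutral molecule
CH₂=CHCH₂–OTf loses OTf⁻: pKₐ(CF₃SO₃H (triflic acid)) ≈ -14
CH₂=CHCH₂–OClO₃ loses ClO₄⁻: pKₐ(HClO₄) ≈ -10
CH₂=CHCH₂–Cl loses Cl⁻: pKₐ(HCl) ≈ -7
CH₂=CHCH₂–ONO₂ loses NO₃⁻: pKₐ(HNO₃) ≈ -1.3
CH₂=CHCH₂–F loses F⁻: pKₐ(HF) ≈ 3.2

CH₂=CHCH₂–N₂⁺ > CH₂=CHCH₂–OTf > CH₂=CHCH₂–OClO₃ > CH₂=CHCH₂–Cl > CH₂=CHCH₂–ONO₂ > CH₂=CHCH₂–F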